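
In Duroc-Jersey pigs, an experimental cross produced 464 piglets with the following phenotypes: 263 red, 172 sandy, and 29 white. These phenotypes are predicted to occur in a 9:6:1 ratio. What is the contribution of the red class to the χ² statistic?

Expected counts for N = 464 under a 9:6:1 ratio (total parts = 16):
  red: 464 × 9/16 = 261
  sandy: 464 × 6/16 = 174
  white: 464 × 1/16 = 29
Contribution of red: (263 − 261)² / 261 = 0.0153

0.015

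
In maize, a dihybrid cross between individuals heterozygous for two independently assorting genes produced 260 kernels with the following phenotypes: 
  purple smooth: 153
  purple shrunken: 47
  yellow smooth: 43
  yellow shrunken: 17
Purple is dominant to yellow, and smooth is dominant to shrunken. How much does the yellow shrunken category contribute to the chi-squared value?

0.035

A dihybrid F₂ with independent assortment and complete dominance at both loci gives a 9:3:3:1 phenotypic ratio.
Under the 9:3:3:1 hypothesis (Σ ratio = 16, N = 260):
  purple smooth: 260 × 9/16 = 146.25
  purple shrunken: 260 × 3/16 = 48.75
  yellow smooth: 260 × 3/16 = 48.75
  yellow shrunken: 260 × 1/16 = 16.25
Contribution of yellow shrunken: (17 − 16.25)² / 16.25 = 0.0346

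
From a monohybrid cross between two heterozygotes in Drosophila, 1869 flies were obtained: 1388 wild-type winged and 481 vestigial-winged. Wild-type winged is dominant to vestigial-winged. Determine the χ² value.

For a monohybrid cross between heterozygotes with complete dominance, the expected phenotypic ratio is 3:1.
Expected counts for N = 1869 under a 3:1 ratio (total parts = 4):
  wild-type winged: 1869 × 3/4 = 1401.75
  vestigial-winged: 1869 × 1/4 = 467.25
χ² = Σ (O − E)² / E
  wild-type winged: (1388 − 1401.75)² / 1401.75 = 0.1349
  vestigial-winged: (481 − 467.25)² / 467.25 = 0.4046
χ² = 0.1349 + 0.4046 = 0.5395 ≈ 0.540

0.540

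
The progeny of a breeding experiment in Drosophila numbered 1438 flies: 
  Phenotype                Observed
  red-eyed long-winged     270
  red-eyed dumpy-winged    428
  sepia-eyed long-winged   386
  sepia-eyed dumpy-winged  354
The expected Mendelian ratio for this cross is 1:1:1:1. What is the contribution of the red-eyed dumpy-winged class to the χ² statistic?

13.052

Under the 1:1:1:1 hypothesis (Σ ratio = 4, N = 1438):
  red-eyed long-winged: 1438 × 1/4 = 359.5
  red-eyed dumpy-winged: 1438 × 1/4 = 359.5
  sepia-eyed long-winged: 1438 × 1/4 = 359.5
  sepia-eyed dumpy-winged: 1438 × 1/4 = 359.5
Contribution of red-eyed dumpy-winged: (428 − 359.5)² / 359.5 = 13.0522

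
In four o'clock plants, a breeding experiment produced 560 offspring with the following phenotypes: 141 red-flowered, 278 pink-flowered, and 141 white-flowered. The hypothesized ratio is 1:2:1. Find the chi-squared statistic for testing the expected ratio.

0.029

The 1:2:1 ratio has 4 parts, so with N = 560 the expected counts are:
  red-flowered: 560 × 1/4 = 140
  pink-flowered: 560 × 2/4 = 280
  white-flowered: 560 × 1/4 = 140
χ² = Σ (O − E)² / E
  red-flowered: (141 − 140)² / 140 = 0.0071
  pink-flowered: (278 − 280)² / 280 = 0.0143
  white-flowered: (141 − 140)² / 140 = 0.0071
χ² = 0.0071 + 0.0143 + 0.0071 = 0.0285 ≈ 0.029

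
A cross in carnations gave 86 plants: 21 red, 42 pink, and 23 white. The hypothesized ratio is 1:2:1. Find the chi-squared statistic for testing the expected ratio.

Total ratio parts = 4. Expected numbers out of 86:
  red: 86 × 1/4 = 21.5
  pink: 86 × 2/4 = 43
  white: 86 × 1/4 = 21.5
χ² = Σ (O − E)² / E
  red: (21 − 21.5)² / 21.5 = 0.0116
  pink: (42 − 43)² / 43 = 0.0233
  white: (23 − 21.5)² / 21.5 = 0.1047
χ² = 0.0116 + 0.0233 + 0.1047 = 0.1396 ≈ 0.140

0.140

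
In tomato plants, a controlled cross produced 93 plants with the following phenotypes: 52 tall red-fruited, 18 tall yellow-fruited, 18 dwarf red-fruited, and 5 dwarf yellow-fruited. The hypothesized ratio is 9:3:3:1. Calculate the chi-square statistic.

0.152

The 9:3:3:1 ratio has 16 parts, so with N = 93 the expected counts are:
  tall red-fruited: 93 × 9/16 = 52.3125
  tall yellow-fruited: 93 × 3/16 = 17.4375
  dwarf red-fruited: 93 × 3/16 = 17.4375
  dwarf yellow-fruited: 93 × 1/16 = 5.8125
χ² = Σ (O − E)² / E
  tall red-fruited: (52 − 52.3125)² / 52.3125 = 0.0019
  tall yellow-fruited: (18 − 17.4375)² / 17.4375 = 0.0181
  dwarf red-fruited: (18 − 17.4375)² / 17.4375 = 0.0181
  dwarf yellow-fruited: (5 − 5.8125)² / 5.8125 = 0.1136
χ² = 0.0019 + 0.0181 + 0.0181 + 0.1136 = 0.1517 ≈ 0.152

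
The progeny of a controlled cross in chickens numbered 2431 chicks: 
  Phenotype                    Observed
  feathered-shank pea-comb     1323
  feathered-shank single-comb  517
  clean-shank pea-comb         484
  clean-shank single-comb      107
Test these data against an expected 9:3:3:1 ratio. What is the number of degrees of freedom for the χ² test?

A goodness-of-fit test with 4 phenotype classes has df = 4 − 1 = 3.

3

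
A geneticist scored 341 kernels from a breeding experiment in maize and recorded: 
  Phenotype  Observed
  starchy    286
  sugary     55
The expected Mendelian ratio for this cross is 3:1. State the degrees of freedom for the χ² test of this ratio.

A goodness-of-fit test with 2 phenotype classes has df = 2 − 1 = 1.

1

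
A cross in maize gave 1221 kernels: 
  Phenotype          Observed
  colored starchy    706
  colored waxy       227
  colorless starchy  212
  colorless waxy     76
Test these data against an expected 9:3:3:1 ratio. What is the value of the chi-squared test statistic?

Under the 9:3:3:1 hypothesis (Σ ratio = 16, N = 1221):
  colored starchy: 1221 × 9/16 = 686.8125
  colored waxy: 1221 × 3/16 = 228.9375
  colorless starchy: 1221 × 3/16 = 228.9375
  colorless waxy: 1221 × 1/16 = 76.3125
χ² = Σ (O − E)² / E
  colored starchy: (706 − 686.8125)² / 686.8125 = 0.5360
  colored waxy: (227 − 228.9375)² / 228.9375 = 0.0164
  colorless starchy: (212 − 228.9375)² / 228.9375 = 1.2531
  colorless waxy: (76 − 76.3125)² / 76.3125 = 0.0013
χ² = 0.5360 + 0.0164 + 1.2531 + 0.0013 = 1.8068 ≈ 1.807

1.807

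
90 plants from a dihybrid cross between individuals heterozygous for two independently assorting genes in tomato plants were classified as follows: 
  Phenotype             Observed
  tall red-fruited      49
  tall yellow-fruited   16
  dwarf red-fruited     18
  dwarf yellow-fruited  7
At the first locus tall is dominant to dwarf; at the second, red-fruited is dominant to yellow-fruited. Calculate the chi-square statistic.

0.509

A dihybrid F₂ with independent assortment and complete dominance at both loci gives a 9:3:3:1 phenotypic ratio.
Under the 9:3:3:1 hypothesis (Σ ratio = 16, N = 90):
  tall red-fruited: 90 × 9/16 = 50.625
  tall yellow-fruited: 90 × 3/16 = 16.875
  dwarf red-fruited: 90 × 3/16 = 16.875
  dwarf yellow-fruited: 90 × 1/16 = 5.625
χ² = Σ (O − E)² / E
  tall red-fruited: (49 − 50.625)² / 50.625 = 0.0522
  tall yellow-fruited: (16 − 16.875)² / 16.875 = 0.0454
  dwarf red-fruited: (18 − 16.875)² / 16.875 = 0.0750
  dwarf yellow-fruited: (7 − 5.625)² / 5.625 = 0.3361
χ² = 0.0522 + 0.0454 + 0.0750 + 0.3361 = 0.5087 ≈ 0.509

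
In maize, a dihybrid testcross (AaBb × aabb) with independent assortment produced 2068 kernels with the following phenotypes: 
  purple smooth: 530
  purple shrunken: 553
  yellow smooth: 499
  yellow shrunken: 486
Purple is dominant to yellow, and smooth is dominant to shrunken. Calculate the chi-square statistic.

5.319

A dihybrid testcross with independent assortment gives a 1:1:1:1 ratio.
Under the 1:1:1:1 hypothesis (Σ ratio = 4, N = 2068):
  purple smooth: 2068 × 1/4 = 517
  purple shrunken: 2068 × 1/4 = 517
  yellow smooth: 2068 × 1/4 = 517
  yellow shrunken: 2068 × 1/4 = 517
χ² = Σ (O − E)² / E
  purple smooth: (530 − 517)² / 517 = 0.3269
  purple shrunken: (553 − 517)² / 517 = 2.5068
  yellow smooth: (499 − 517)² / 517 = 0.6267
  yellow shrunken: (486 − 517)² / 517 = 1.8588
χ² = 0.3269 + 2.5068 + 0.6267 + 1.8588 = 5.3192 ≈ 5.319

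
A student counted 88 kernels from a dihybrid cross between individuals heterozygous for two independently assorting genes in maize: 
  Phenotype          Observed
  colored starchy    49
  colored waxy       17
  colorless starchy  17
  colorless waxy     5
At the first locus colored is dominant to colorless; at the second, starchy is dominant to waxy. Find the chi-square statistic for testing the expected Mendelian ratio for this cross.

A dihybrid F₂ with independent assortment and complete dominance at both loci gives a 9:3:3:1 phenotypic ratio.
Expected counts for N = 88 under a 9:3:3:1 ratio (total parts = 16):
  colored starchy: 88 × 9/16 = 49.5
  colored waxy: 88 × 3/16 = 16.5
  colorless starchy: 88 × 3/16 = 16.5
  colorless waxy: 88 × 1/16 = 5.5
χ² = Σ (O − E)² / E
  colored starchy: (49 − 49.5)² / 49.5 = 0.0051
  colored waxy: (17 − 16.5)² / 16.5 = 0.0152
  colorless starchy: (17 − 16.5)² / 16.5 = 0.0152
  colorless waxy: (5 − 5.5)² / 5.5 = 0.0455
χ² = 0.0051 + 0.0152 + 0.0152 + 0.0455 = 0.081

0.081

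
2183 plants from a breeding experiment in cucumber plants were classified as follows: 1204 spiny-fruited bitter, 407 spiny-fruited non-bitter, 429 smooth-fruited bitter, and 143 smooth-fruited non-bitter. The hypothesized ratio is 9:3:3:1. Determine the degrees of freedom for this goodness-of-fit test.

3

A goodness-of-fit test with 4 phenotype classes has df = 4 − 1 = 3.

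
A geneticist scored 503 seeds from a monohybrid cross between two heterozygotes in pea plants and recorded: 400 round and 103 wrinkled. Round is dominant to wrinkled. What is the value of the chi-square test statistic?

5.488

For a monohybrid cross between heterozygotes with complete dominance, the expected phenotypic ratio is 3:1.
Under the 3:1 hypothesis (Σ ratio = 4, N = 503):
  round: 503 × 3/4 = 377.25
  wrinkled: 503 × 1/4 = 125.75
χ² = Σ (O − E)² / E
  round: (400 − 377.25)² / 377.25 = 1.3719
  wrinkled: (103 − 125.75)² / 125.75 = 4.1158
χ² = 1.3719 + 4.1158 = 5.4877 ≈ 5.488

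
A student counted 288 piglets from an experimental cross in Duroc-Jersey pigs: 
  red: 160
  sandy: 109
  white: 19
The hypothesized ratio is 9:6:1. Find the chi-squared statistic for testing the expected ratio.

0.090

The 9:6:1 ratio has 16 parts, so with N = 288 the expected counts are:
  red: 288 × 9/16 = 162
  sandy: 288 × 6/16 = 108
  white: 288 × 1/16 = 18
χ² = Σ (O − E)² / E
  red: (160 − 162)² / 162 = 0.0247
  sandy: (109 − 108)² / 108 = 0.0093
  white: (19 − 18)² / 18 = 0.0556
χ² = 0.0247 + 0.0093 + 0.0556 = 0.0896 ≈ 0.090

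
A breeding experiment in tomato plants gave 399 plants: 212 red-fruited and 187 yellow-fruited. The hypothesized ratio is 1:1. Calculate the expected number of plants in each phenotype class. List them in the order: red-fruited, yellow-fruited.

The 1:1 ratio has 2 parts, so with N = 399 the expected counts are:
  red-fruited: 399 × 1/2 = 199.5
  yellow-fruited: 399 × 1/2 = 199.5

199.5, 199.5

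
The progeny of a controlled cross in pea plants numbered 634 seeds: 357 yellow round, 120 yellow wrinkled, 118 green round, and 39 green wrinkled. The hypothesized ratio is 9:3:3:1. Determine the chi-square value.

The 9:3:3:1 ratio has 16 parts, so with N = 634 the expected counts are:
  yellow round: 634 × 9/16 = 356.625
  yellow wrinkled: 634 × 3/16 = 118.875
  green round: 634 × 3/16 = 118.875
  green wrinkled: 634 × 1/16 = 39.625
χ² = Σ (O − E)² / E
  yellow round: (357 − 356.625)² / 356.625 = 0.0004
  yellow wrinkled: (120 − 118.875)² / 118.875 = 0.0106
  green round: (118 − 118.875)² / 118.875 = 0.0064
  green wrinkled: (39 − 39.625)² / 39.625 = 0.0099
χ² = 0.0004 + 0.0106 + 0.0064 + 0.0099 = 0.0273 ≈ 0.027

0.027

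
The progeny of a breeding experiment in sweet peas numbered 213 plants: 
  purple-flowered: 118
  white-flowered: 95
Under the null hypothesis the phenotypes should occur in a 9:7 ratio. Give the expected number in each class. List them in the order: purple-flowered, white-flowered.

119.8125, 93.1875

Total ratio parts = 16. Expected numbers out of 213:
  purple-flowered: 213 × 9/16 = 119.8125
  white-flowered: 213 × 7/16 = 93.1875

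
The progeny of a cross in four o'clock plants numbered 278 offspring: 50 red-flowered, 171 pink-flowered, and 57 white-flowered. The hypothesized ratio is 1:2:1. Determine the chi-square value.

The 1:2:1 ratio has 4 parts, so with N = 278 the expected counts are:
  red-flowered: 278 × 1/4 = 69.5
  pink-flowered: 278 × 2/4 = 139
  white-flowered: 278 × 1/4 = 69.5
χ² = Σ (O − E)² / E
  red-flowered: (50 − 69.5)² / 69.5 = 5.4712
  pink-flowered: (171 − 139)² / 139 = 7.3669
  white-flowered: (57 − 69.5)² / 69.5 = 2.2482
χ² = 5.4712 + 7.3669 + 2.2482 = 15.0863 ≈ 15.086

15.086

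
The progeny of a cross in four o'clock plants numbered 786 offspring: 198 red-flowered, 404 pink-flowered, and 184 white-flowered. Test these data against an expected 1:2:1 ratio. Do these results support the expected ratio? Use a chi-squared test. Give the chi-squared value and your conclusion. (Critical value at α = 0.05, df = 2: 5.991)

The 1:2:1 ratio has 4 parts, so with N = 786 the expected counts are:
  red-flowered: 786 × 1/4 = 196.5
  pink-flowered: 786 × 2/4 = 393
  white-flowered: 786 × 1/4 = 196.5
χ² = Σ (O − E)² / E
  red-flowered: (198 − 196.5)² / 196.5 = 0.0115
  pink-flowered: (404 − 393)² / 393 = 0.3079
  white-flowered: (184 − 196.5)² / 196.5 = 0.7952
χ² = 0.0115 + 0.3079 + 0.7952 = 1.1146 ≈ 1.115
Degrees of freedom = 3 − 1 = 2; critical value at α = 0.05 is 5.991.
Since 1.115 < 5.991, we fail to reject the null hypothesis — the data are consistent with the 1:2:1 ratio.

1.115; consistent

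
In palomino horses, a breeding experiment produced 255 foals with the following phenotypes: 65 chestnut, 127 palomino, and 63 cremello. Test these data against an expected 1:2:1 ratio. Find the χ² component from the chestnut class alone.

0.025

Expected counts for N = 255 under a 1:2:1 ratio (total parts = 4):
  chestnut: 255 × 1/4 = 63.75
  palomino: 255 × 2/4 = 127.5
  cremello: 255 × 1/4 = 63.75
Contribution of chestnut: (65 − 63.75)² / 63.75 = 0.0245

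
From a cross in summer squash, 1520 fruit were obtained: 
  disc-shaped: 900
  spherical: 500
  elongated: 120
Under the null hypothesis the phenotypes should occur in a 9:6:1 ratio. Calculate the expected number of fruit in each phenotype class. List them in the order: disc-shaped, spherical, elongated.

855, 570, 95

Expected counts for N = 1520 under a 9:6:1 ratio (total parts = 16):
  disc-shaped: 1520 × 9/16 = 855
  spherical: 1520 × 6/16 = 570
  elongated: 1520 × 1/16 = 95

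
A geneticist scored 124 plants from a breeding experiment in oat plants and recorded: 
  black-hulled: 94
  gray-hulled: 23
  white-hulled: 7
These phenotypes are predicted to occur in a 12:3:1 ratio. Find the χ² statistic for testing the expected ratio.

Expected counts for N = 124 under a 12:3:1 ratio (total parts = 16):
  black-hulled: 124 × 12/16 = 93
  gray-hulled: 124 × 3/16 = 23.25
  white-hulled: 124 × 1/16 = 7.75
χ² = Σ (O − E)² / E
  black-hulled: (94 − 93)² / 93 = 0.0108
  gray-hulled: (23 − 23.25)² / 23.25 = 0.0027
  white-hulled: (7 − 7.75)² / 7.75 = 0.0726
χ² = 0.0108 + 0.0027 + 0.0726 = 0.0861 ≈ 0.086

0.086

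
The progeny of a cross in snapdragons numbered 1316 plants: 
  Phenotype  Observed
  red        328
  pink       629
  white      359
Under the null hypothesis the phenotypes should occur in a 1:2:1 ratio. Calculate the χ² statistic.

4.017

Total ratio parts = 4. Expected numbers out of 1316:
  red: 1316 × 1/4 = 329
  pink: 1316 × 2/4 = 658
  white: 1316 × 1/4 = 329
χ² = Σ (O − E)² / E
  red: (328 − 329)² / 329 = 0.0030
  pink: (629 − 658)² / 658 = 1.2781
  white: (359 − 329)² / 329 = 2.7356
χ² = 0.0030 + 1.2781 + 2.7356 = 4.0167 ≈ 4.017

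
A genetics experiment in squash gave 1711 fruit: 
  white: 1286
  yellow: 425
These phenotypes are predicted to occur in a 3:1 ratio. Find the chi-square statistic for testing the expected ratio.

Total ratio parts = 4. Expected numbers out of 1711:
  white: 1711 × 3/4 = 1283.25
  yellow: 1711 × 1/4 = 427.75
χ² = Σ (O − E)² / E
  white: (1286 − 1283.25)² / 1283.25 = 0.0059
  yellow: (425 − 427.75)² / 427.75 = 0.0177
χ² = 0.0059 + 0.0177 = 0.0236 ≈ 0.024

0.024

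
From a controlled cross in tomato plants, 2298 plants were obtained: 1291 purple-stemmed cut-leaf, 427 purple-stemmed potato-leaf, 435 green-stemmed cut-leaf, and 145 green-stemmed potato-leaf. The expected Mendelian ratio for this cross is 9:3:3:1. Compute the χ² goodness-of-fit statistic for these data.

0.090

Under the 9:3:3:1 hypothesis (Σ ratio = 16, N = 2298):
  purple-stemmed cut-leaf: 2298 × 9/16 = 1292.625
  purple-stemmed potato-leaf: 2298 × 3/16 = 430.875
  green-stemmed cut-leaf: 2298 × 3/16 = 430.875
  green-stemmed potato-leaf: 2298 × 1/16 = 143.625
χ² = Σ (O − E)² / E
  purple-stemmed cut-leaf: (1291 − 1292.625)² / 1292.625 = 0.0020
  purple-stemmed potato-leaf: (427 − 430.875)² / 430.875 = 0.0348
  green-stemmed cut-leaf: (435 − 430.875)² / 430.875 = 0.0395
  green-stemmed potato-leaf: (145 − 143.625)² / 143.625 = 0.0132
χ² = 0.0020 + 0.0348 + 0.0395 + 0.0132 = 0.0895 ≈ 0.090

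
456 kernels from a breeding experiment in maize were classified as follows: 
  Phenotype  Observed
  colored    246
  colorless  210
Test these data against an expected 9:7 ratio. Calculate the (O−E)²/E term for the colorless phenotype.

Total ratio parts = 16. Expected numbers out of 456:
  colored: 456 × 9/16 = 256.5
  colorless: 456 × 7/16 = 199.5
Contribution of colorless: (210 − 199.5)² / 199.5 = 0.5526

0.553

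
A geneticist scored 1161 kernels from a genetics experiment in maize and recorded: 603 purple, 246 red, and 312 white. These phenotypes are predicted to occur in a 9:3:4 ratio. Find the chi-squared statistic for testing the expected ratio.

9.150

Total ratio parts = 16. Expected numbers out of 1161:
  purple: 1161 × 9/16 = 653.0625
  red: 1161 × 3/16 = 217.6875
  white: 1161 × 4/16 = 290.25
χ² = Σ (O − E)² / E
  purple: (603 − 653.0625)² / 653.0625 = 3.8377
  red: (246 − 217.6875)² / 217.6875 = 3.6823
  white: (312 − 290.25)² / 290.25 = 1.6298
χ² = 3.8377 + 3.6823 + 1.6298 = 9.1498 ≈ 9.150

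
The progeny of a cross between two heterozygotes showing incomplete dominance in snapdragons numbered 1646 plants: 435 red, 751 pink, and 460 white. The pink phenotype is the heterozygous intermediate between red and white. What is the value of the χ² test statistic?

13.357

With incomplete dominance, a heterozygote × heterozygote cross gives a 1:2:1 phenotypic ratio.
Under the 1:2:1 hypothesis (Σ ratio = 4, N = 1646):
  red: 1646 × 1/4 = 411.5
  pink: 1646 × 2/4 = 823
  white: 1646 × 1/4 = 411.5
χ² = Σ (O − E)² / E
  red: (435 − 411.5)² / 411.5 = 1.3420
  pink: (751 − 823)² / 823 = 6.2989
  white: (460 − 411.5)² / 411.5 = 5.7163
χ² = 1.3420 + 6.2989 + 5.7163 = 13.3572 ≈ 13.357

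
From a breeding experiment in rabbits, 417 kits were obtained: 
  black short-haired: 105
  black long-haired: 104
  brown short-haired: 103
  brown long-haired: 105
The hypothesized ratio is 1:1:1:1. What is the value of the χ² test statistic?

Total ratio parts = 4. Expected numbers out of 417:
  black short-haired: 417 × 1/4 = 104.25
  black long-haired: 417 × 1/4 = 104.25
  brown short-haired: 417 × 1/4 = 104.25
  brown long-haired: 417 × 1/4 = 104.25
χ² = Σ (O − E)² / E
  black short-haired: (105 − 104.25)² / 104.25 = 0.0054
  black long-haired: (104 − 104.25)² / 104.25 = 0.0006
  brown short-haired: (103 − 104.25)² / 104.25 = 0.0150
  brown long-haired: (105 − 104.25)² / 104.25 = 0.0054
χ² = 0.0054 + 0.0006 + 0.0150 + 0.0054 = 0.0264 ≈ 0.026

0.026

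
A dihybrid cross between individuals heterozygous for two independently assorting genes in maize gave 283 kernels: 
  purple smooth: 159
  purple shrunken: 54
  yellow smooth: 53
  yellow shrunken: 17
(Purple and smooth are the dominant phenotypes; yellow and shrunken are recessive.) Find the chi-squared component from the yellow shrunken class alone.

0.027

A dihybrid F₂ with independent assortment and complete dominance at both loci gives a 9:3:3:1 phenotypic ratio.
Total ratio parts = 16. Expected numbers out of 283:
  purple smooth: 283 × 9/16 = 159.1875
  purple shrunken: 283 × 3/16 = 53.0625
  yellow smooth: 283 × 3/16 = 53.0625
  yellow shrunken: 283 × 1/16 = 17.6875
Contribution of yellow shrunken: (17 − 17.6875)² / 17.6875 = 0.0267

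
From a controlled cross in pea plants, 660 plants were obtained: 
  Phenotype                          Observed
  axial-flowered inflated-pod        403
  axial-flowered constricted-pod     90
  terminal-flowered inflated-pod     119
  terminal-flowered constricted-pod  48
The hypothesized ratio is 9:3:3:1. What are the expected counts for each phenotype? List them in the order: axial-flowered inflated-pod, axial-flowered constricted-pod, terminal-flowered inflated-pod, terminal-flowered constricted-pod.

371.25, 123.75, 123.75, 41.25

Under the 9:3:3:1 hypothesis (Σ ratio = 16, N = 660):
  axial-flowered inflated-pod: 660 × 9/16 = 371.25
  axial-flowered constricted-pod: 660 × 3/16 = 123.75
  terminal-flowered inflated-pod: 660 × 3/16 = 123.75
  terminal-flowered constricted-pod: 660 × 1/16 = 41.25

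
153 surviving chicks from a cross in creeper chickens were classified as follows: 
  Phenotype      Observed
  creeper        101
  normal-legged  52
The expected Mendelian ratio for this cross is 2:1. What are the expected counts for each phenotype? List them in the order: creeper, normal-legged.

Total ratio parts = 3. Expected numbers out of 153:
  creeper: 153 × 2/3 = 102
  normal-legged: 153 × 1/3 = 51

102, 51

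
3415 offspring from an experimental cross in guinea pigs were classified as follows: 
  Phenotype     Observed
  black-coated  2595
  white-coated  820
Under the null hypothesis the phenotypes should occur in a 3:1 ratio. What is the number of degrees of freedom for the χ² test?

1

A goodness-of-fit test with 2 phenotype classes has df = 2 − 1 = 1.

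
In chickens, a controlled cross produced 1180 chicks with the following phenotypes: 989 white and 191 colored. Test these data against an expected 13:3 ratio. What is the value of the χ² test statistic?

5.090

Expected counts for N = 1180 under a 13:3 ratio (total parts = 16):
  white: 1180 × 13/16 = 958.75
  colored: 1180 × 3/16 = 221.25
χ² = Σ (O − E)² / E
  white: (989 − 958.75)² / 958.75 = 0.9544
  colored: (191 − 221.25)² / 221.25 = 4.1359
χ² = 0.9544 + 4.1359 = 5.0903 ≈ 5.090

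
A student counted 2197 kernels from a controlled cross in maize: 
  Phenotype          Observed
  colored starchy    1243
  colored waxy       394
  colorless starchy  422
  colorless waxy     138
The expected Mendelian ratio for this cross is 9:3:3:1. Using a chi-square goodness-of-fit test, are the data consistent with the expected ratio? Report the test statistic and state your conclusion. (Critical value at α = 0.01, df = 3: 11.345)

1.072; consistent

Expected counts for N = 2197 under a 9:3:3:1 ratio (total parts = 16):
  colored starchy: 2197 × 9/16 = 1235.8125
  colored waxy: 2197 × 3/16 = 411.9375
  colorless starchy: 2197 × 3/16 = 411.9375
  colorless waxy: 2197 × 1/16 = 137.3125
χ² = Σ (O − E)² / E
  colored starchy: (1243 − 1235.8125)² / 1235.8125 = 0.0418
  colored waxy: (394 − 411.9375)² / 411.9375 = 0.7811
  colorless starchy: (422 − 411.9375)² / 411.9375 = 0.2458
  colorless waxy: (138 − 137.3125)² / 137.3125 = 0.0034
χ² = 0.0418 + 0.7811 + 0.2458 + 0.0034 = 1.0721 ≈ 1.072
Degrees of freedom = 4 − 1 = 3; critical value at α = 0.01 is 11.345.
Since 1.072 < 11.345, we fail to reject the null hypothesis — the data are consistent with the 9:3:3:1 ratio.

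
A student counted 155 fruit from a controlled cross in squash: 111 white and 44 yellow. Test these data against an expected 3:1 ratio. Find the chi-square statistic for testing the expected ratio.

Total ratio parts = 4. Expected numbers out of 155:
  white: 155 × 3/4 = 116.25
  yellow: 155 × 1/4 = 38.75
χ² = Σ (O − E)² / E
  white: (111 − 116.25)² / 116.25 = 0.2371
  yellow: (44 − 38.75)² / 38.75 = 0.7113
χ² = 0.2371 + 0.7113 = 0.9484 ≈ 0.948

0.948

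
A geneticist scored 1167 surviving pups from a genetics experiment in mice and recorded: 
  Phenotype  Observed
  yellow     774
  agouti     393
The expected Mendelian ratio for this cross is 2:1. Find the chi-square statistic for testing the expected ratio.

Total ratio parts = 3. Expected numbers out of 1167:
  yellow: 1167 × 2/3 = 778
  agouti: 1167 × 1/3 = 389
χ² = Σ (O − E)² / E
  yellow: (774 − 778)² / 778 = 0.0206
  agouti: (393 − 389)² / 389 = 0.0411
χ² = 0.0206 + 0.0411 = 0.0617 ≈ 0.062

0.062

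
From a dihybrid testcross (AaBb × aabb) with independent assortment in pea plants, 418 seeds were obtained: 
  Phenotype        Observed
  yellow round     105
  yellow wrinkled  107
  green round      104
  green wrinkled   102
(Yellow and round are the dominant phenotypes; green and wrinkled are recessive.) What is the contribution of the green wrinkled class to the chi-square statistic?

A dihybrid testcross with independent assortment gives a 1:1:1:1 ratio.
Expected counts for N = 418 under a 1:1:1:1 ratio (total parts = 4):
  yellow round: 418 × 1/4 = 104.5
  yellow wrinkled: 418 × 1/4 = 104.5
  green round: 418 × 1/4 = 104.5
  green wrinkled: 418 × 1/4 = 104.5
Contribution of green wrinkled: (102 − 104.5)² / 104.5 = 0.0598

0.060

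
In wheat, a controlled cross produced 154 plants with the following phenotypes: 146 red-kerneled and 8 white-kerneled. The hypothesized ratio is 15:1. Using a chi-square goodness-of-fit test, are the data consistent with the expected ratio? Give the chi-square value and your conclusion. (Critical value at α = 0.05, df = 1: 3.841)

Expected counts for N = 154 under a 15:1 ratio (total parts = 16):
  red-kerneled: 154 × 15/16 = 144.375
  white-kerneled: 154 × 1/16 = 9.625
χ² = Σ (O − E)² / E
  red-kerneled: (146 − 144.375)² / 144.375 = 0.0183
  white-kerneled: (8 − 9.625)² / 9.625 = 0.2744
χ² = 0.0183 + 0.2744 = 0.2927 ≈ 0.293
Degrees of freedom = 2 − 1 = 1; critical value at α = 0.05 is 3.841.
Since 0.293 < 3.841, we fail to reject the null hypothesis — the data are consistent with the 15:1 ratio.

0.293; consistent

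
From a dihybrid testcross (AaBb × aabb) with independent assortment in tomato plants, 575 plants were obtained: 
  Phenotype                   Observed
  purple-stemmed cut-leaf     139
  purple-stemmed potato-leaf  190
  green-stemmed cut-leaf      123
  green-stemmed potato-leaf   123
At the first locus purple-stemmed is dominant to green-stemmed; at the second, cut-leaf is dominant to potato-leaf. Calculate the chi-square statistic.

21.028

A dihybrid testcross with independent assortment gives a 1:1:1:1 ratio.
Expected counts for N = 575 under a 1:1:1:1 ratio (total parts = 4):
  purple-stemmed cut-leaf: 575 × 1/4 = 143.75
  purple-stemmed potato-leaf: 575 × 1/4 = 143.75
  green-stemmed cut-leaf: 575 × 1/4 = 143.75
  green-stemmed potato-leaf: 575 × 1/4 = 143.75
χ² = Σ (O − E)² / E
  purple-stemmed cut-leaf: (139 − 143.75)² / 143.75 = 0.1570
  purple-stemmed potato-leaf: (190 − 143.75)² / 143.75 = 14.8804
  green-stemmed cut-leaf: (123 − 143.75)² / 143.75 = 2.9952
  green-stemmed potato-leaf: (123 − 143.75)² / 143.75 = 2.9952
χ² = 0.1570 + 14.8804 + 2.9952 + 2.9952 = 21.0278 ≈ 21.028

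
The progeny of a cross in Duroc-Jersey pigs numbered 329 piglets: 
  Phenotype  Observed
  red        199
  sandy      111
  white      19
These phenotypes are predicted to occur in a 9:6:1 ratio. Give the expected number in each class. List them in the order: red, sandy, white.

The 9:6:1 ratio has 16 parts, so with N = 329 the expected counts are:
  red: 329 × 9/16 = 185.0625
  sandy: 329 × 6/16 = 123.375
  white: 329 × 1/16 = 20.5625

185.0625, 123.375, 20.5625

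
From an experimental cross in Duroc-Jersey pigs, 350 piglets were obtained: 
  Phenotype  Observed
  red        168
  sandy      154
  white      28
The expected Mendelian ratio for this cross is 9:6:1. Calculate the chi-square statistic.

Total ratio parts = 16. Expected numbers out of 350:
  red: 350 × 9/16 = 196.875
  sandy: 350 × 6/16 = 131.25
  white: 350 × 1/16 = 21.875
χ² = Σ (O − E)² / E
  red: (168 − 196.875)² / 196.875 = 4.2350
  sandy: (154 − 131.25)² / 131.25 = 3.9433
  white: (28 − 21.875)² / 21.875 = 1.7150
χ² = 4.2350 + 3.9433 + 1.7150 = 9.8933 ≈ 9.893

9.893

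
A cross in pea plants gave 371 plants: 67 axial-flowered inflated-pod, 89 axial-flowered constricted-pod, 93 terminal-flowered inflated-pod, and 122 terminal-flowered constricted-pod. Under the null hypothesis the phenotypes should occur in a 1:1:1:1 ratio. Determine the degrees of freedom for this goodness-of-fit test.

3

A goodness-of-fit test with 4 phenotype classes has df = 4 − 1 = 3.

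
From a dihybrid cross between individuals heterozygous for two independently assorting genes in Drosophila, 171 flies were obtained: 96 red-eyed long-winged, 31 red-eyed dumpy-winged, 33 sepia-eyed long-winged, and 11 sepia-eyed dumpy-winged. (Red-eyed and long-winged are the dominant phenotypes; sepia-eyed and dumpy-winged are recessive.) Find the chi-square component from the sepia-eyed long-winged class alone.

0.027

A dihybrid F₂ with independent assortment and complete dominance at both loci gives a 9:3:3:1 phenotypic ratio.
Total ratio parts = 16. Expected numbers out of 171:
  red-eyed long-winged: 171 × 9/16 = 96.1875
  red-eyed dumpy-winged: 171 × 3/16 = 32.0625
  sepia-eyed long-winged: 171 × 3/16 = 32.0625
  sepia-eyed dumpy-winged: 171 × 1/16 = 10.6875
Contribution of sepia-eyed long-winged: (33 − 32.0625)² / 32.0625 = 0.0274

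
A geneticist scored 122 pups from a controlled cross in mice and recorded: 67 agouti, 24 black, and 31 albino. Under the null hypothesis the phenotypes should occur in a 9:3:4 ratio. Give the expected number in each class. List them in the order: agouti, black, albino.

The 9:3:4 ratio has 16 parts, so with N = 122 the expected counts are:
  agouti: 122 × 9/16 = 68.625
  black: 122 × 3/16 = 22.875
  albino: 122 × 4/16 = 30.5

68.625, 22.875, 30.5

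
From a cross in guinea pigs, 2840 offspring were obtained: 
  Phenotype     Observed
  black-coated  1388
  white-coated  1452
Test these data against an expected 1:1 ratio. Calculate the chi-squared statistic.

1.442

Expected counts for N = 2840 under a 1:1 ratio (total parts = 2):
  black-coated: 2840 × 1/2 = 1420
  white-coated: 2840 × 1/2 = 1420
χ² = Σ (O − E)² / E
  black-coated: (1388 − 1420)² / 1420 = 0.7211
  white-coated: (1452 − 1420)² / 1420 = 0.7211
χ² = 0.7211 + 0.7211 = 1.4422 ≈ 1.442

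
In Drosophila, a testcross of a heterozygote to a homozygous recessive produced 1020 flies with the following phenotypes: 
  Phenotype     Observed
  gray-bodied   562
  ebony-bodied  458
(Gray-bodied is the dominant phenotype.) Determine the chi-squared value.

10.604

A testcross of a heterozygote (Aa × aa) gives a 1:1 phenotypic ratio.
Total ratio parts = 2. Expected numbers out of 1020:
  gray-bodied: 1020 × 1/2 = 510
  ebony-bodied: 1020 × 1/2 = 510
χ² = Σ (O − E)² / E
  gray-bodied: (562 − 510)² / 510 = 5.3020
  ebony-bodied: (458 − 510)² / 510 = 5.3020
χ² = 5.3020 + 5.3020 = 10.604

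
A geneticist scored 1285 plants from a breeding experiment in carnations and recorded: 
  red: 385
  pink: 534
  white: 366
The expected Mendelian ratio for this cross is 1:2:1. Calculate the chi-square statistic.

The 1:2:1 ratio has 4 parts, so with N = 1285 the expected counts are:
  red: 1285 × 1/4 = 321.25
  pink: 1285 × 2/4 = 642.5
  white: 1285 × 1/4 = 321.25
χ² = Σ (O − E)² / E
  red: (385 − 321.25)² / 321.25 = 12.6508
  pink: (534 − 642.5)² / 642.5 = 18.3226
  white: (366 − 321.25)² / 321.25 = 6.2337
χ² = 12.6508 + 18.3226 + 6.2337 = 37.2071 ≈ 37.207

37.207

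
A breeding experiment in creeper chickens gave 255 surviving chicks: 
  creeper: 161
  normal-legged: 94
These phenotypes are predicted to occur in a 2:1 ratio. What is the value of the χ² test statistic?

Total ratio parts = 3. Expected numbers out of 255:
  creeper: 255 × 2/3 = 170
  normal-legged: 255 × 1/3 = 85
χ² = Σ (O − E)² / E
  creeper: (161 − 170)² / 170 = 0.4765
  normal-legged: (94 − 85)² / 85 = 0.9529
χ² = 0.4765 + 0.9529 = 1.4294 ≈ 1.429

1.429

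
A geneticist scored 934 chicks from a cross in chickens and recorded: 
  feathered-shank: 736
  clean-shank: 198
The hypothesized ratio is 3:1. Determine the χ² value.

7.196

Under the 3:1 hypothesis (Σ ratio = 4, N = 934):
  feathered-shank: 934 × 3/4 = 700.5
  clean-shank: 934 × 1/4 = 233.5
χ² = Σ (O − E)² / E
  feathered-shank: (736 − 700.5)² / 700.5 = 1.7991
  clean-shank: (198 − 233.5)² / 233.5 = 5.3972
χ² = 1.7991 + 5.3972 = 7.1963 ≈ 7.196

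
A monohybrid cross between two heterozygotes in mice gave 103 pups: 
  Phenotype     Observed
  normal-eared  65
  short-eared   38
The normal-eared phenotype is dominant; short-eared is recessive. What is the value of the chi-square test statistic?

For a monohybrid cross between heterozygotes with complete dominance, the expected phenotypic ratio is 3:1.
The 3:1 ratio has 4 parts, so with N = 103 the expected counts are:
  normal-eared: 103 × 3/4 = 77.25
  short-eared: 103 × 1/4 = 25.75
χ² = Σ (O − E)² / E
  normal-eared: (65 − 77.25)² / 77.25 = 1.9426
  short-eared: (38 − 25.75)² / 25.75 = 5.8277
χ² = 1.9426 + 5.8277 = 7.7703 ≈ 7.770

7.770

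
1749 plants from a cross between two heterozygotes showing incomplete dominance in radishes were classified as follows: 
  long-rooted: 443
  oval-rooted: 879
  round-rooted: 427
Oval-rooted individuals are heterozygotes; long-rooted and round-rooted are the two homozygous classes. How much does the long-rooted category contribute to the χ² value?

0.076

With incomplete dominance, a heterozygote × heterozygote cross gives a 1:2:1 phenotypic ratio.
Total ratio parts = 4. Expected numbers out of 1749:
  long-rooted: 1749 × 1/4 = 437.25
  oval-rooted: 1749 × 2/4 = 874.5
  round-rooted: 1749 × 1/4 = 437.25
Contribution of long-rooted: (443 − 437.25)² / 437.25 = 0.0756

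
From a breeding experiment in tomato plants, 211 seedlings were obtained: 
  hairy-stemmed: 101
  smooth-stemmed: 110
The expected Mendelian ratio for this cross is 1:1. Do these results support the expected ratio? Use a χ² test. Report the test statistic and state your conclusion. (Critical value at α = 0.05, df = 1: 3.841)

The 1:1 ratio has 2 parts, so with N = 211 the expected counts are:
  hairy-stemmed: 211 × 1/2 = 105.5
  smooth-stemmed: 211 × 1/2 = 105.5
χ² = Σ (O − E)² / E
  hairy-stemmed: (101 − 105.5)² / 105.5 = 0.1919
  smooth-stemmed: (110 − 105.5)² / 105.5 = 0.1919
χ² = 0.1919 + 0.1919 = 0.3838 ≈ 0.384
Degrees of freedom = 2 − 1 = 1; critical value at α = 0.05 is 3.841.
Since 0.384 < 3.841, we fail to reject the null hypothesis — the data are consistent with the 1:1 ratio.

0.384; consistent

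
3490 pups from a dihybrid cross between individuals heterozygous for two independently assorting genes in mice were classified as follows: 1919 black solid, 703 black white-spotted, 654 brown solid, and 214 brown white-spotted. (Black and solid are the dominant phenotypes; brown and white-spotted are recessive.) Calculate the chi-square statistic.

4.683

A dihybrid F₂ with independent assortment and complete dominance at both loci gives a 9:3:3:1 phenotypic ratio.
Expected counts for N = 3490 under a 9:3:3:1 ratio (total parts = 16):
  black solid: 3490 × 9/16 = 1963.125
  black white-spotted: 3490 × 3/16 = 654.375
  brown solid: 3490 × 3/16 = 654.375
  brown white-spotted: 3490 × 1/16 = 218.125
χ² = Σ (O − E)² / E
  black solid: (1919 − 1963.125)² / 1963.125 = 0.9918
  black white-spotted: (703 − 654.375)² / 654.375 = 3.6132
  brown solid: (654 − 654.375)² / 654.375 = 0.0002
  brown white-spotted: (214 − 218.125)² / 218.125 = 0.0780
χ² = 0.9918 + 3.6132 + 0.0002 + 0.0780 = 4.6832 ≈ 4.683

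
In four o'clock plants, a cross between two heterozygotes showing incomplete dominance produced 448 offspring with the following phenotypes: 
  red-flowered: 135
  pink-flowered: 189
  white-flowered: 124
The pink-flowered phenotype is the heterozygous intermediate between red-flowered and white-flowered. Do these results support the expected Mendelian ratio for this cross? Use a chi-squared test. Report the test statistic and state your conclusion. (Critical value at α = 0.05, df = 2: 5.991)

With incomplete dominance, a heterozygote × heterozygote cross gives a 1:2:1 phenotypic ratio.
Expected counts for N = 448 under a 1:2:1 ratio (total parts = 4):
  red-flowered: 448 × 1/4 = 112
  pink-flowered: 448 × 2/4 = 224
  white-flowered: 448 × 1/4 = 112
χ² = Σ (O − E)² / E
  red-flowered: (135 − 112)² / 112 = 4.7232
  pink-flowered: (189 − 224)² / 224 = 5.4688
  white-flowered: (124 − 112)² / 112 = 1.2857
χ² = 4.7232 + 5.4688 + 1.2857 = 11.4777 ≈ 11.478
Degrees of freedom = 3 − 1 = 2; critical value at α = 0.05 is 5.991.
Since 11.478 > 5.991, we reject the null hypothesis — the data do not fit the 1:2:1 ratio.

11.478; not consistent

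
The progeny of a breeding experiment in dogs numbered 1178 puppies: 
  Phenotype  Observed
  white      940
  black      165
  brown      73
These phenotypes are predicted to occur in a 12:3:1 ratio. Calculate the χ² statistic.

17.753

Expected counts for N = 1178 under a 12:3:1 ratio (total parts = 16):
  white: 1178 × 12/16 = 883.5
  black: 1178 × 3/16 = 220.875
  brown: 1178 × 1/16 = 73.625
χ² = Σ (O − E)² / E
  white: (940 − 883.5)² / 883.5 = 3.6132
  black: (165 − 220.875)² / 220.875 = 14.1348
  brown: (73 − 73.625)² / 73.625 = 0.0053
χ² = 3.6132 + 14.1348 + 0.0053 = 17.7533 ≈ 17.753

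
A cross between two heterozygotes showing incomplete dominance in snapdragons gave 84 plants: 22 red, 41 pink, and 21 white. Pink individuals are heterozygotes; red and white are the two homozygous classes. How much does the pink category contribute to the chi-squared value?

0.024

With incomplete dominance, a heterozygote × heterozygote cross gives a 1:2:1 phenotypic ratio.
Expected counts for N = 84 under a 1:2:1 ratio (total parts = 4):
  red: 84 × 1/4 = 21
  pink: 84 × 2/4 = 42
  white: 84 × 1/4 = 21
Contribution of pink: (41 − 42)² / 42 = 0.0238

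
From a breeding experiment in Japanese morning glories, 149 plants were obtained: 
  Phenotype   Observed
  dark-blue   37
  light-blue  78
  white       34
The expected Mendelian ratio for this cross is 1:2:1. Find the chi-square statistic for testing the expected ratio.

The 1:2:1 ratio has 4 parts, so with N = 149 the expected counts are:
  dark-blue: 149 × 1/4 = 37.25
  light-blue: 149 × 2/4 = 74.5
  white: 149 × 1/4 = 37.25
χ² = Σ (O − E)² / E
  dark-blue: (37 − 37.25)² / 37.25 = 0.0017
  light-blue: (78 − 74.5)² / 74.5 = 0.1644
  white: (34 − 37.25)² / 37.25 = 0.2836
χ² = 0.0017 + 0.1644 + 0.2836 = 0.4497 ≈ 0.450

0.450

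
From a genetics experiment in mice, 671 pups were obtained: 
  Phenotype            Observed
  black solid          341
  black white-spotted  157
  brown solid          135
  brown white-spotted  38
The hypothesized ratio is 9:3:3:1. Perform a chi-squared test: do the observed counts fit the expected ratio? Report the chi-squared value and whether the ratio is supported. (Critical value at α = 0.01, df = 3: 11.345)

12.289; not consistent

The 9:3:3:1 ratio has 16 parts, so with N = 671 the expected counts are:
  black solid: 671 × 9/16 = 377.4375
  black white-spotted: 671 × 3/16 = 125.8125
  brown solid: 671 × 3/16 = 125.8125
  brown white-spotted: 671 × 1/16 = 41.9375
χ² = Σ (O − E)² / E
  black solid: (341 − 377.4375)² / 377.4375 = 3.5176
  black white-spotted: (157 − 125.8125)² / 125.8125 = 7.7310
  brown solid: (135 − 125.8125)² / 125.8125 = 0.6709
  brown white-spotted: (38 − 41.9375)² / 41.9375 = 0.3697
χ² = 3.5176 + 7.7310 + 0.6709 + 0.3697 = 12.2892 ≈ 12.289
Degrees of freedom = 4 − 1 = 3; critical value at α = 0.01 is 11.345.
Since 12.289 > 11.345, we reject the null hypothesis — the data do not fit the 9:3:3:1 ratio.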